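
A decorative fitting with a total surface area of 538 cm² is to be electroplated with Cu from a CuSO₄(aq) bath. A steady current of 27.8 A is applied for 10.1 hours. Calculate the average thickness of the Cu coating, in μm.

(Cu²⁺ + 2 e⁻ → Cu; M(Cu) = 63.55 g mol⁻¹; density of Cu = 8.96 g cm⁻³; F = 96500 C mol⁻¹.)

690 μm

Q = I·t = 27.80 × 36360 = 1011000 C; n(e⁻) = 10.47 mol.
n(Cu) = n(e⁻)/2 = 5.237 mol, so m = 5.237 × 63.55 = 332.8 g.
Volume = m/ρ = 332.8 / 8.96 = 37.15 cm³.
Thickness = V/A = 37.15 / 538 = 0.0690 cm = 690 μm.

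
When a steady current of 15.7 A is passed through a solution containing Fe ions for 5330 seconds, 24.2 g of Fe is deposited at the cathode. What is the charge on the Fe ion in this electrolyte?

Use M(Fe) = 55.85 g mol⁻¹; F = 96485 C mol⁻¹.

+2

Q = I·t = 15.70 A × 5330.0 s = 83680 C, so n(e⁻) = 83680/96485 = 0.8673 mol.
n(Fe) deposited = 24.2 / 55.85 = 0.4333 mol.
Electrons per atom = n(e⁻)/n(Fe) = 0.8673 / 0.4333 = 2.00 ≈ 2, so the ion is Fe²⁺.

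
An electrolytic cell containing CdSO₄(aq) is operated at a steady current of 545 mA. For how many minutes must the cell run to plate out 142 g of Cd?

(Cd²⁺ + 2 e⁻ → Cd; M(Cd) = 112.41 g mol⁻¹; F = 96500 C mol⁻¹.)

7460 min

n(Cd) = m/M = 142 / 112.41 = 1.263 mol.
Each Cd atom requires 2 electrons, so n(e⁻) = 2 × 1.263 = 2.526 mol.
Q = n(e⁻)·F = 2.526 × 96500 = 243800 C.
t = Q/I = 243800 / 0.5450 A = 447300 s = 7460 min.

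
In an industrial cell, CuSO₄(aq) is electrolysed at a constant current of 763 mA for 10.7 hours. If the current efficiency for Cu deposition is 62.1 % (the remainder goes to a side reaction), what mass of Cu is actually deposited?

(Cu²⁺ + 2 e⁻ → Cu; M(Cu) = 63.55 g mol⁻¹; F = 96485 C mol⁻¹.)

6.01 g

Q = I·t = 0.7630 × 38520 = 29390 C.
n(e⁻) = 29390/96485 = 0.3046 mol; theoretically n(Cu) = 0.3046/2 = 0.1523 mol, m_theo = 9.679 g.
At 62.1 % efficiency, m_actual = 0.621 × 9.679 = 6.01 g.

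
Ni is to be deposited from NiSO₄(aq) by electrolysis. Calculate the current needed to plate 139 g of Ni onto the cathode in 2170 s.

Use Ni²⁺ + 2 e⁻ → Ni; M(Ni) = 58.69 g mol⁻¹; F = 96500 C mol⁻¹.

211 A

n(Ni) = 139 / 58.69 = 2.368 mol.
n(e⁻) = 2 × 2.368 = 4.737 mol.
Q = n(e⁻)·F = 4.737 × 96500 = 457100 C.
I = Q/t = 457100 / 2170.0 s = 211 A.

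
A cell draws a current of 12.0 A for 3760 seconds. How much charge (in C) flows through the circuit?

Q = I·t = 12.00 A × 3760.0 s = 45100 C.

45100 C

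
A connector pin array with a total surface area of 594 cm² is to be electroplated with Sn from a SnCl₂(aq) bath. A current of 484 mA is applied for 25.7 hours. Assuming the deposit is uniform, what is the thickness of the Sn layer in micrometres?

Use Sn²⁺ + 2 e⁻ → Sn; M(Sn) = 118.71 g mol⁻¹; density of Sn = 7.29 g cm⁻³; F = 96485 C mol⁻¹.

Q = I·t = 0.4840 × 92520 = 44780 C; n(e⁻) = 0.4641 mol.
n(Sn) = n(e⁻)/2 = 0.2321 mol, so m = 0.2321 × 118.71 = 27.55 g.
Volume = m/ρ = 27.55 / 7.29 = 3.779 cm³.
Thickness = V/A = 3.779 / 594 = 0.00636 cm = 63.6 μm.

63.6 μm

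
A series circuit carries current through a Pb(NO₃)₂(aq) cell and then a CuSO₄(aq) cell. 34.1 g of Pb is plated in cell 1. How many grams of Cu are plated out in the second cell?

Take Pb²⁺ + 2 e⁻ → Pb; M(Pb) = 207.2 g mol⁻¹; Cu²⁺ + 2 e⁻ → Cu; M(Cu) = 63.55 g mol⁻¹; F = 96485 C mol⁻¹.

10.5 g

n(Pb) = 34.1 / 207.2 = 0.1646 mol.
Since Pb²⁺ + 2 e⁻ → Pb, n(e⁻) passed = 2 × 0.1646 = 0.3292 mol.
Cells in series carry the same charge, so the same 0.3292 mol of electrons passes through cell 2.
Cu²⁺ + 2 e⁻ → Cu, so n(Cu) = 0.3292 / 2 = 0.1646 mol.
m(Cu) = 0.1646 × 63.55 = 10.5 g.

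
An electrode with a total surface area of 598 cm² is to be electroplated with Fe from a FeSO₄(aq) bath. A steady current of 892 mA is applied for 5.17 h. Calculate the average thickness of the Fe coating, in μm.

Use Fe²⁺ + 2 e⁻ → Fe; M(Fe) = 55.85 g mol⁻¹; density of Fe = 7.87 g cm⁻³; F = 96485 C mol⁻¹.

10.2 μm

Q = I·t = 0.8920 × 18612 = 16600 C; n(e⁻) = 0.1721 mol.
n(Fe) = n(e⁻)/2 = 0.08603 mol, so m = 0.08603 × 55.85 = 4.805 g.
Volume = m/ρ = 4.805 / 7.87 = 0.6105 cm³.
Thickness = V/A = 0.6105 / 598 = 0.00102 cm = 10.2 μm.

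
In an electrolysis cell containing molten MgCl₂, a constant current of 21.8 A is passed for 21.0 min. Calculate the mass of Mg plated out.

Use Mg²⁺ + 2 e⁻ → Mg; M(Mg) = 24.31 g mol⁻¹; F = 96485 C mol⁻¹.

Q = I·t = 21.80 A × 1260.0 s = 27470 C.
n(e⁻) = Q/F = 27470 / 96485 = 0.2847 mol.
Mg²⁺ + 2 e⁻ → Mg, so n(Mg) = n(e⁻)/2 = 0.1423 mol.
m = n·M = 0.1423 × 24.31 = 3.46 g.

3.46 g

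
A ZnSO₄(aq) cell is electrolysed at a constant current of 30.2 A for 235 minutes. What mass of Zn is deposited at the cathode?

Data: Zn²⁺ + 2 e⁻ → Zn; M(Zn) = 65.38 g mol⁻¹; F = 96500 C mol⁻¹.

144 g

Q = I·t = 30.20 A × 14100 s = 425800 C.
n(e⁻) = Q/F = 425800 / 96500 = 4.413 mol.
Zn²⁺ + 2 e⁻ → Zn, so n(Zn) = n(e⁻)/2 = 2.206 mol.
m = n·M = 2.206 × 65.38 = 144 g.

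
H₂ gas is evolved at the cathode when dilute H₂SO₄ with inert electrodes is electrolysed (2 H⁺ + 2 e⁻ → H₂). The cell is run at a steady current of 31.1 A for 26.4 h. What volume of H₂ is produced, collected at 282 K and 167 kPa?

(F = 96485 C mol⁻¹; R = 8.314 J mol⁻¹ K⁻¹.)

215 L

Q = I·t = 31.10 A × 95040 s = 2956000 C.
n(e⁻) = Q/F = 2956000 / 96485 = 30.63 mol.
2 electrons are transferred per H₂ molecule, so n(H₂) = 30.63 / 2 = 15.32 mol.
V = nRT/P = (15.32 × 8.314 × 282) / (167 × 10³ Pa) = 0.215 m³ = 215 L.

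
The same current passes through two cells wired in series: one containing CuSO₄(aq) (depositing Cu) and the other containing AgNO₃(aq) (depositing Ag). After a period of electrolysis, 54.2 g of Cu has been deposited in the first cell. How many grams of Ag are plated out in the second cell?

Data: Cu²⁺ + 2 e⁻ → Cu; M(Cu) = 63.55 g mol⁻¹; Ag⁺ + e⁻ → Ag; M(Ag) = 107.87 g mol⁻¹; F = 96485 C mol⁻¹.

184 g

n(Cu) = 54.2 / 63.55 = 0.8529 mol.
Since Cu²⁺ + 2 e⁻ → Cu, n(e⁻) passed = 2 × 0.8529 = 1.706 mol.
Cells in series carry the same charge, so the same 1.706 mol of electrons passes through cell 2.
Ag⁺ + e⁻ → Ag, so n(Ag) = 1.706 / 1 = 1.706 mol.
m(Ag) = 1.706 × 107.87 = 184 g.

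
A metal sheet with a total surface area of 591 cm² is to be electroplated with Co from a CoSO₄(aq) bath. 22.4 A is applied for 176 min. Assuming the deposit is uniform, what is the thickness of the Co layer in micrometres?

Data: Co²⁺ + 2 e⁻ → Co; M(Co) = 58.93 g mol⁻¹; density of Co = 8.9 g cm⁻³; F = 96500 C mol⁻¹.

Q = I·t = 22.40 × 10560 = 236500 C; n(e⁻) = 2.451 mol.
n(Co) = n(e⁻)/2 = 1.226 mol, so m = 1.226 × 58.93 = 72.23 g.
Volume = m/ρ = 72.23 / 8.9 = 8.115 cm³.
Thickness = V/A = 8.115 / 591 = 0.0137 cm = 137 μm.

137 μm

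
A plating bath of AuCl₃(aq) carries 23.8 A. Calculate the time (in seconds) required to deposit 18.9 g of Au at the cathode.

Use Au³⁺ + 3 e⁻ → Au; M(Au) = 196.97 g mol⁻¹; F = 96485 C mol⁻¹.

n(Au) = m/M = 18.9 / 196.97 = 0.09595 mol.
Each Au atom requires 3 electrons, so n(e⁻) = 3 × 0.09595 = 0.2879 mol.
Q = n(e⁻)·F = 0.2879 × 96485 = 27770 C.
t = Q/I = 27770 / 23.80 A = 1167 s.

1170 s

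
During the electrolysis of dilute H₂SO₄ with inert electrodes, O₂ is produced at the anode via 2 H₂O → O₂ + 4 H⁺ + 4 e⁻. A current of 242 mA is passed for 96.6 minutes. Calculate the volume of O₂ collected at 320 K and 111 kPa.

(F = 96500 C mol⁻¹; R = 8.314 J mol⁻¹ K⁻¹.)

Q = I·t = 0.2420 A × 5796.0 s = 1403 C.
n(e⁻) = Q/F = 1403 / 96500 = 0.01454 mol.
4 electrons are transferred per O₂ molecule, so n(O₂) = 0.01454 / 4 = 0.003634 mol.
V = nRT/P = (0.003634 × 8.314 × 320) / (111 × 10³ Pa) = 8.71 × 10⁻⁵ m³ = 0.0871 L.

0.0871 L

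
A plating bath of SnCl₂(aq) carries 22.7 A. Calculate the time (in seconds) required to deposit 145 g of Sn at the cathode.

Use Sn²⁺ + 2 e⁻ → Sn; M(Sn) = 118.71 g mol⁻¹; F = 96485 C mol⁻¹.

10400 s

n(Sn) = m/M = 145 / 118.71 = 1.221 mol.
Each Sn atom requires 2 electrons, so n(e⁻) = 2 × 1.221 = 2.443 mol.
Q = n(e⁻)·F = 2.443 × 96485 = 235700 C.
t = Q/I = 235700 / 22.70 A = 10380 s.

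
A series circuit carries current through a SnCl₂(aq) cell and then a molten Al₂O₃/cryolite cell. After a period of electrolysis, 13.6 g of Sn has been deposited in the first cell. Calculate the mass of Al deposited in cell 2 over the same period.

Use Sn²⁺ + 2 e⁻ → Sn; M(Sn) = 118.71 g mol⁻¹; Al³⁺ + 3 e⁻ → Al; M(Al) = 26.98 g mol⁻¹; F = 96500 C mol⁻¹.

n(Sn) = 13.6 / 118.71 = 0.1146 mol.
Since Sn²⁺ + 2 e⁻ → Sn, n(e⁻) passed = 2 × 0.1146 = 0.2291 mol.
Cells in series carry the same charge, so the same 0.2291 mol of electrons passes through cell 2.
Al³⁺ + 3 e⁻ → Al, so n(Al) = 0.2291 / 3 = 0.07638 mol.
m(Al) = 0.07638 × 26.98 = 2.06 g.

2.06 g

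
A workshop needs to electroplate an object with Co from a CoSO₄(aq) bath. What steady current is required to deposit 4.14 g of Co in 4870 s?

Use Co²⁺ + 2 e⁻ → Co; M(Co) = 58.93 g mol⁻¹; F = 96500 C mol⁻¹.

n(Co) = 4.14 / 58.93 = 0.07025 mol.
n(e⁻) = 2 × 0.07025 = 0.1405 mol.
Q = n(e⁻)·F = 0.1405 × 96500 = 13560 C.
I = Q/t = 13560 / 4870.0 s = 2.78 A.

2.78 A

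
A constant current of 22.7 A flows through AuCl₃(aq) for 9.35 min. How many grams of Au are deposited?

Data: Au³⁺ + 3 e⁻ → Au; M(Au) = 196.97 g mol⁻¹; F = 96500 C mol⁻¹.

8.66 g

Q = I·t = 22.70 A × 561.00 s = 12730 C.
n(e⁻) = Q/F = 12730 / 96500 = 0.1320 mol.
Au³⁺ + 3 e⁻ → Au, so n(Au) = n(e⁻)/3 = 0.04399 mol.
m = n·M = 0.04399 × 196.97 = 8.66 g.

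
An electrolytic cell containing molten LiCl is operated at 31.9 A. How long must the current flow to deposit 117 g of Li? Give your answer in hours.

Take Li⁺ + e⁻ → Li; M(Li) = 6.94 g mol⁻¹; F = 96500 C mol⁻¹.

14.2 h

n(Li) = m/M = 117 / 6.94 = 16.86 mol.
Each Li atom requires 1 electron, so n(e⁻) = 1 × 16.86 = 16.86 mol.
Q = n(e⁻)·F = 16.86 × 96500 = 1627000 C.
t = Q/I = 1627000 / 31.90 A = 51000 s = 14.2 h.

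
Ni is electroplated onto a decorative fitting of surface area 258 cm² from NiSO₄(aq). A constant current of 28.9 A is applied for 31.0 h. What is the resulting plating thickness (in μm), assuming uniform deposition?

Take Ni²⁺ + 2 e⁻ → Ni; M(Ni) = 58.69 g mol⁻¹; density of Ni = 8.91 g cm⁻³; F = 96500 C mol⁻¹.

4270 μm

Q = I·t = 28.90 × 111600 = 3225000 C; n(e⁻) = 33.42 mol.
n(Ni) = n(e⁻)/2 = 16.71 mol, so m = 16.71 × 58.69 = 980.8 g.
Volume = m/ρ = 980.8 / 8.91 = 110.1 cm³.
Thickness = V/A = 110.1 / 258 = 0.427 cm = 4270 μm.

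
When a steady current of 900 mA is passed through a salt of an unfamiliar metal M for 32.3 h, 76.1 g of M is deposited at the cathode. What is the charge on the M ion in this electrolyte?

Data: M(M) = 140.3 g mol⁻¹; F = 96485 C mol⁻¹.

+2

Q = I·t = 0.9000 A × 116280 s = 104700 C, so n(e⁻) = 104700/96485 = 1.085 mol.
n(M) deposited = 76.1 / 140.3 = 0.5424 mol.
Electrons per atom = n(e⁻)/n(M) = 1.085 / 0.5424 = 2.00 ≈ 2, so the ion is M²⁺.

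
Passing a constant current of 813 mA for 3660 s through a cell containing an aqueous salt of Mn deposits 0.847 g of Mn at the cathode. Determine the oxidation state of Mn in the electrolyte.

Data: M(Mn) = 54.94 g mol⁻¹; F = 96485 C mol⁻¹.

+2

Q = I·t = 0.8130 A × 3660.0 s = 2976 C, so n(e⁻) = 2976/96485 = 0.03084 mol.
n(Mn) deposited = 0.847 / 54.94 = 0.01542 mol.
Electrons per atom = n(e⁻)/n(Mn) = 0.03084 / 0.01542 = 2.00 ≈ 2, so the ion is Mn²⁺.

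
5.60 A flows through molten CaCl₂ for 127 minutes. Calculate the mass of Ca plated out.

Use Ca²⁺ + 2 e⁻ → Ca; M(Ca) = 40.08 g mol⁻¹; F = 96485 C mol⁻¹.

8.86 g

Q = I·t = 5.600 A × 7620.0 s = 42670 C.
n(e⁻) = Q/F = 42670 / 96485 = 0.4423 mol.
Ca²⁺ + 2 e⁻ → Ca, so n(Ca) = n(e⁻)/2 = 0.2211 mol.
m = n·M = 0.2211 × 40.08 = 8.86 g.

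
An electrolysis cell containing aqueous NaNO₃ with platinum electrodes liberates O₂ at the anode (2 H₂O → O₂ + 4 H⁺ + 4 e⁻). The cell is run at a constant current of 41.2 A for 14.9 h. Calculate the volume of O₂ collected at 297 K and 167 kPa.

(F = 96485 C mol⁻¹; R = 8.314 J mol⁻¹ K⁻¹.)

84.7 L

Q = I·t = 41.20 A × 53640 s = 2210000 C.
n(e⁻) = Q/F = 2210000 / 96485 = 22.90 mol.
4 electrons are transferred per O₂ molecule, so n(O₂) = 22.90 / 4 = 5.726 mol.
V = nRT/P = (5.726 × 8.314 × 297) / (167 × 10³ Pa) = 0.0847 m³ = 84.7 L.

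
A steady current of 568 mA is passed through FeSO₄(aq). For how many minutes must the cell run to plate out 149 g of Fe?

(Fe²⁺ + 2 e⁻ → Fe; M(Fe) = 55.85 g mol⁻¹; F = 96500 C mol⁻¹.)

15100 min

n(Fe) = m/M = 149 / 55.85 = 2.668 mol.
Each Fe atom requires 2 electrons, so n(e⁻) = 2 × 2.668 = 5.336 mol.
Q = n(e⁻)·F = 5.336 × 96500 = 514900 C.
t = Q/I = 514900 / 0.5680 A = 906500 s = 15100 min.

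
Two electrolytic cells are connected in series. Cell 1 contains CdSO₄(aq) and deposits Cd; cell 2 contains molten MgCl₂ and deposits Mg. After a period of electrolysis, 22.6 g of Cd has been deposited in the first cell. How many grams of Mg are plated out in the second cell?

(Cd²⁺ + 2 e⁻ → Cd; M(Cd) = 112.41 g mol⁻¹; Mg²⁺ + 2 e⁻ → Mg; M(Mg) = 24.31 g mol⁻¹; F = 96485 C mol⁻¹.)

4.89 g

n(Cd) = 22.6 / 112.41 = 0.2010 mol.
Since Cd²⁺ + 2 e⁻ → Cd, n(e⁻) passed = 2 × 0.2010 = 0.4021 mol.
Cells in series carry the same charge, so the same 0.4021 mol of electrons passes through cell 2.
Mg²⁺ + 2 e⁻ → Mg, so n(Mg) = 0.4021 / 2 = 0.2010 mol.
m(Mg) = 0.2010 × 24.31 = 4.89 g.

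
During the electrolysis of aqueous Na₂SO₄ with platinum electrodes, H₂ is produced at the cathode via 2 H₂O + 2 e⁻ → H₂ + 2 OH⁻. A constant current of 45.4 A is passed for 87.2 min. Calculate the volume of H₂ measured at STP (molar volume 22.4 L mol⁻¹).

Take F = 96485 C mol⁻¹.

27.6 L

Q = I·t = 45.40 A × 5232.0 s = 237500 C.
n(e⁻) = Q/F = 237500 / 96485 = 2.462 mol.
2 electrons are transferred per H₂ molecule, so n(H₂) = 2.462 / 2 = 1.231 mol.
V = n × V_m = 1.231 × 22.4 = 27.6 L.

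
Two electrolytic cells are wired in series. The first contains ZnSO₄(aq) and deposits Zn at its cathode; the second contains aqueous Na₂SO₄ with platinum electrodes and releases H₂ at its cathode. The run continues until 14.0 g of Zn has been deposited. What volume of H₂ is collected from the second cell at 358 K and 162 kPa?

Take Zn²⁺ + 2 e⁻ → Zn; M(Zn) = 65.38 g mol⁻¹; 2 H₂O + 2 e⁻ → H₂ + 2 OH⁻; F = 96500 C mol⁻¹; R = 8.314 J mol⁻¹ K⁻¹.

n(Zn) = 14.0 / 65.38 = 0.2141 mol, so n(e⁻) = 2 × 0.2141 = 0.4283 mol.
The cells are in series, so the same 0.4283 mol of electrons passes through the second cell.
2 H₂O + 2 e⁻ → H₂ + 2 OH⁻ — 2 mol e⁻ per mol H₂, so n(H₂) = 0.4283/2 = 0.2141 mol.
V = nRT/P = (0.2141 × 8.314 × 358) / (162 × 10³) = 0.00393 m³ = 3.93 L.

3.93 L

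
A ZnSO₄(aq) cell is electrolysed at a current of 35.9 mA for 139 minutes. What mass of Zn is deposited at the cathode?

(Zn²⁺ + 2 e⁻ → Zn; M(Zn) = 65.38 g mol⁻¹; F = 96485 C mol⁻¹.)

0.101 g

Q = I·t = 0.03590 A × 8340.0 s = 299.4 C.
n(e⁻) = Q/F = 299.4 / 96485 = 0.003103 mol.
Zn²⁺ + 2 e⁻ → Zn, so n(Zn) = n(e⁻)/2 = 0.001552 mol.
m = n·M = 0.001552 × 65.38 = 0.101 g.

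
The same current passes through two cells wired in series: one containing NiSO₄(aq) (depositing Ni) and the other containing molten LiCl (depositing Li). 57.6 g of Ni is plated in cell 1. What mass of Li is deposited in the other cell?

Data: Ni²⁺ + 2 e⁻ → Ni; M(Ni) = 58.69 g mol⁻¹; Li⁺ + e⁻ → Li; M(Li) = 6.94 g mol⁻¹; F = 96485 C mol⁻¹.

13.6 g

n(Ni) = 57.6 / 58.69 = 0.9814 mol.
Since Ni²⁺ + 2 e⁻ → Ni, n(e⁻) passed = 2 × 0.9814 = 1.963 mol.
Cells in series carry the same charge, so the same 1.963 mol of electrons passes through cell 2.
Li⁺ + e⁻ → Li, so n(Li) = 1.963 / 1 = 1.963 mol.
m(Li) = 1.963 × 6.94 = 13.6 g.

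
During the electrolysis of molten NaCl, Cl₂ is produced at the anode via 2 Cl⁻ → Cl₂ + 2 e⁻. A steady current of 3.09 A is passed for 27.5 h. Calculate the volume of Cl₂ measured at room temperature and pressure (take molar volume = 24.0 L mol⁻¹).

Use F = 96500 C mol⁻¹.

Q = I·t = 3.090 A × 99000 s = 305900 C.
n(e⁻) = Q/F = 305900 / 96500 = 3.170 mol.
2 electrons are transferred per Cl₂ molecule, so n(Cl₂) = 3.170 / 2 = 1.585 mol.
V = n × V_m = 1.585 × 24.0 = 38.0 L.

38.0 L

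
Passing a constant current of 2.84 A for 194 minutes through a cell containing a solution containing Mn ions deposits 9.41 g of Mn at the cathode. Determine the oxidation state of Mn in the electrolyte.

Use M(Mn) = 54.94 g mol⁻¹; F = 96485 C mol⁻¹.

+2

Q = I·t = 2.840 A × 11640 s = 33060 C, so n(e⁻) = 33060/96485 = 0.3426 mol.
n(Mn) deposited = 9.41 / 54.94 = 0.1713 mol.
Electrons per atom = n(e⁻)/n(Mn) = 0.3426 / 0.1713 = 2.00 ≈ 2, so the ion is Mn²⁺.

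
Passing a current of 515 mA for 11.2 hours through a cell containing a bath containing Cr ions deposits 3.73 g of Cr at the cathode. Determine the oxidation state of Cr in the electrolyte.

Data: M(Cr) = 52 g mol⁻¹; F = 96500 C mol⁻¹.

Q = I·t = 0.5150 A × 40320 s = 20760 C, so n(e⁻) = 20760/96500 = 0.2152 mol.
n(Cr) deposited = 3.73 / 52 = 0.07173 mol.
Electrons per atom = n(e⁻)/n(Cr) = 0.2152 / 0.07173 = 3.00 ≈ 3, so the ion is Cr³⁺.

+3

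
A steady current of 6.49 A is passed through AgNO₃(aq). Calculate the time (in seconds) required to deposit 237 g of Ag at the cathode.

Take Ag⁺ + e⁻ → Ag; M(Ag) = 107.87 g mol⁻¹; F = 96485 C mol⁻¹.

32700 s

n(Ag) = m/M = 237 / 107.87 = 2.197 mol.
Each Ag atom requires 1 electron, so n(e⁻) = 1 × 2.197 = 2.197 mol.
Q = n(e⁻)·F = 2.197 × 96485 = 212000 C.
t = Q/I = 212000 / 6.490 A = 32660 s.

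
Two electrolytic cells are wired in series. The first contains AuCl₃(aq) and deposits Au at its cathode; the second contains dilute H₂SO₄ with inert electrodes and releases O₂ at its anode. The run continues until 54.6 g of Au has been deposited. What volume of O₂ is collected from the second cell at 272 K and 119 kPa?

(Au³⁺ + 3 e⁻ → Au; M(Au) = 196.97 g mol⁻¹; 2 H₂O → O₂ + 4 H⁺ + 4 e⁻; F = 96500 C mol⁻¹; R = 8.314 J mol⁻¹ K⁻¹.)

n(Au) = 54.6 / 196.97 = 0.2772 mol, so n(e⁻) = 3 × 0.2772 = 0.8316 mol.
The cells are in series, so the same 0.8316 mol of electrons passes through the second cell.
2 H₂O → O₂ + 4 H⁺ + 4 e⁻ — 4 mol e⁻ per mol O₂, so n(O₂) = 0.8316/4 = 0.2079 mol.
V = nRT/P = (0.2079 × 8.314 × 272) / (119 × 10³) = 0.00395 m³ = 3.95 L.

3.95 L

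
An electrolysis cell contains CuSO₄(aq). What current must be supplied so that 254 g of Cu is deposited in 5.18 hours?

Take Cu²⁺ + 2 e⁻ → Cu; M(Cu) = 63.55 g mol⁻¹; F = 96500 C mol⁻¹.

n(Cu) = 254 / 63.55 = 3.997 mol.
n(e⁻) = 2 × 3.997 = 7.994 mol.
Q = n(e⁻)·F = 7.994 × 96500 = 771400 C.
I = Q/t = 771400 / 18648 s = 41.4 A.

41.4 A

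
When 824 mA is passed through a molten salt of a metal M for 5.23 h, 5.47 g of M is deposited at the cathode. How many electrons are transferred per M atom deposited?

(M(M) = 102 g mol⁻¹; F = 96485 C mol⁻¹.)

Q = I·t = 0.8240 A × 18828 s = 15510 C, so n(e⁻) = 15510/96485 = 0.1608 mol.
n(M) deposited = 5.47 / 102 = 0.05363 mol.
Electrons per atom = n(e⁻)/n(M) = 0.1608 / 0.05363 = 3.00 ≈ 3, so the ion is M³⁺.

3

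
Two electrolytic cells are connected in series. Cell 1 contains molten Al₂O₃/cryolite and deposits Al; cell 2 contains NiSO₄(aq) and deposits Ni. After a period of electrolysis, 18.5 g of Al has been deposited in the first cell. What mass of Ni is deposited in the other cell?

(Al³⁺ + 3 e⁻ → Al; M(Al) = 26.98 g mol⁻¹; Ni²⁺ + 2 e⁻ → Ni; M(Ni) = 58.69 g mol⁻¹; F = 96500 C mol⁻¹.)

60.4 g

n(Al) = 18.5 / 26.98 = 0.6857 mol.
Since Al³⁺ + 3 e⁻ → Al, n(e⁻) passed = 3 × 0.6857 = 2.057 mol.
Cells in series carry the same charge, so the same 2.057 mol of electrons passes through cell 2.
Ni²⁺ + 2 e⁻ → Ni, so n(Ni) = 2.057 / 2 = 1.029 mol.
m(Ni) = 1.029 × 58.69 = 60.4 g.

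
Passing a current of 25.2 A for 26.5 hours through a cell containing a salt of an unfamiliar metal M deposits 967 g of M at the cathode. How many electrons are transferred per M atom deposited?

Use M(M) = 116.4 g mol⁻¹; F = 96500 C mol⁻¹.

3

Q = I·t = 25.20 A × 95400 s = 2404000 C, so n(e⁻) = 2404000/96500 = 24.91 mol.
n(M) deposited = 967 / 116.4 = 8.308 mol.
Electrons per atom = n(e⁻)/n(M) = 24.91 / 8.308 = 3.00 ≈ 3, so the ion is M³⁺.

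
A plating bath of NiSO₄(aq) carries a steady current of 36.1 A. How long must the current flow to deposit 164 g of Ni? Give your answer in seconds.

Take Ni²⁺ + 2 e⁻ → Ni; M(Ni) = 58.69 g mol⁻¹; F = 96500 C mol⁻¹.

14900 s

n(Ni) = m/M = 164 / 58.69 = 2.794 mol.
Each Ni atom requires 2 electrons, so n(e⁻) = 2 × 2.794 = 5.589 mol.
Q = n(e⁻)·F = 5.589 × 96500 = 539300 C.
t = Q/I = 539300 / 36.10 A = 14940 s.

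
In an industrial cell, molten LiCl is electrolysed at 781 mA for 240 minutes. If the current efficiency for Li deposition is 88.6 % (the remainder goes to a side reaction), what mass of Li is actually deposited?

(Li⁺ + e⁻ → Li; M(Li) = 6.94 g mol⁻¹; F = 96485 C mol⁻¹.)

Q = I·t = 0.7810 × 14400 = 11250 C.
n(e⁻) = 11250/96485 = 0.1166 mol; theoretically n(Li) = 0.1166/1 = 0.1166 mol, m_theo = 0.8089 g.
At 88.6 % efficiency, m_actual = 0.886 × 0.8089 = 0.717 g.

0.717 g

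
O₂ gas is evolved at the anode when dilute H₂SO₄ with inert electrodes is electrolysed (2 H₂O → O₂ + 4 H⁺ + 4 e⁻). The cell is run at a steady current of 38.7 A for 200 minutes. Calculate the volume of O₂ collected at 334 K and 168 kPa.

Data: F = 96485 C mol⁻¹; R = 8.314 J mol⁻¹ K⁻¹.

Q = I·t = 38.70 A × 12000 s = 464400 C.
n(e⁻) = Q/F = 464400 / 96485 = 4.813 mol.
4 electrons are transferred per O₂ molecule, so n(O₂) = 4.813 / 4 = 1.203 mol.
V = nRT/P = (1.203 × 8.314 × 334) / (168 × 10³ Pa) = 0.0199 m³ = 19.9 L.

19.9 L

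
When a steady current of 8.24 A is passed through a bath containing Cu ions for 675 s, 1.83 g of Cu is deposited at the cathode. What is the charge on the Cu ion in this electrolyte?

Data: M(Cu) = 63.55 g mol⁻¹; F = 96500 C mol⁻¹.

Q = I·t = 8.240 A × 675.00 s = 5562 C, so n(e⁻) = 5562/96500 = 0.05764 mol.
n(Cu) deposited = 1.83 / 63.55 = 0.02880 mol.
Electrons per atom = n(e⁻)/n(Cu) = 0.05764 / 0.02880 = 2.00 ≈ 2, so the ion is Cu²⁺.

+2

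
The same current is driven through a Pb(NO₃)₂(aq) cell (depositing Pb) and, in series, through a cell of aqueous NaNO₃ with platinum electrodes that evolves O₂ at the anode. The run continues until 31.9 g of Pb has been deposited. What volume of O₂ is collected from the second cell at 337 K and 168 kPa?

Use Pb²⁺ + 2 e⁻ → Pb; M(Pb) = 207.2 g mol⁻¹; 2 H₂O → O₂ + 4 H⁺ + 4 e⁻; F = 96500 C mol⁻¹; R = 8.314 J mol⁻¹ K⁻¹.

1.28 L

n(Pb) = 31.9 / 207.2 = 0.1540 mol, so n(e⁻) = 2 × 0.1540 = 0.3079 mol.
The cells are in series, so the same 0.3079 mol of electrons passes through the second cell.
2 H₂O → O₂ + 4 H⁺ + 4 e⁻ — 4 mol e⁻ per mol O₂, so n(O₂) = 0.3079/4 = 0.07698 mol.
V = nRT/P = (0.07698 × 8.314 × 337) / (168 × 10³) = 0.00128 m³ = 1.28 L.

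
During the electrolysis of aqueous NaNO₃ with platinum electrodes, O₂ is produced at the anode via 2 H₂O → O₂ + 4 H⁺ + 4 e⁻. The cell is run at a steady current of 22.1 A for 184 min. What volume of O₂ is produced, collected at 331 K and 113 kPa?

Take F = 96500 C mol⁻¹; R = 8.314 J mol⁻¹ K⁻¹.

15.4 L

Q = I·t = 22.10 A × 11040 s = 244000 C.
n(e⁻) = Q/F = 244000 / 96500 = 2.528 mol.
4 electrons are transferred per O₂ molecule, so n(O₂) = 2.528 / 4 = 0.6321 mol.
V = nRT/P = (0.6321 × 8.314 × 331) / (113 × 10³ Pa) = 0.0154 m³ = 15.4 L.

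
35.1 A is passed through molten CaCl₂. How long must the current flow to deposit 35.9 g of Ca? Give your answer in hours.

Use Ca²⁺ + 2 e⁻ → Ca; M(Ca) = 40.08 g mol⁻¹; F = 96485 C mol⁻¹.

n(Ca) = m/M = 35.9 / 40.08 = 0.8957 mol.
Each Ca atom requires 2 electrons, so n(e⁻) = 2 × 0.8957 = 1.791 mol.
Q = n(e⁻)·F = 1.791 × 96485 = 172800 C.
t = Q/I = 172800 / 35.10 A = 4924 s = 1.37 h.

1.37 h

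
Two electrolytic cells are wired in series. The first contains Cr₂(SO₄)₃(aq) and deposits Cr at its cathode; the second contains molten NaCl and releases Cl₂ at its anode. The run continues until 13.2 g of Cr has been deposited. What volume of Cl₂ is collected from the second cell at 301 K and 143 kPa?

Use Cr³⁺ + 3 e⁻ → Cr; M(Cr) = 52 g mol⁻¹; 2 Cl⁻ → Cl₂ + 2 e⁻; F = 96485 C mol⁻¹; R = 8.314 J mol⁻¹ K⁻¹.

6.66 L

n(Cr) = 13.2 / 52 = 0.2538 mol, so n(e⁻) = 3 × 0.2538 = 0.7615 mol.
The cells are in series, so the same 0.7615 mol of electrons passes through the second cell.
2 Cl⁻ → Cl₂ + 2 e⁻ — 2 mol e⁻ per mol Cl₂, so n(Cl₂) = 0.7615/2 = 0.3808 mol.
V = nRT/P = (0.3808 × 8.314 × 301) / (143 × 10³) = 0.00666 m³ = 6.66 L.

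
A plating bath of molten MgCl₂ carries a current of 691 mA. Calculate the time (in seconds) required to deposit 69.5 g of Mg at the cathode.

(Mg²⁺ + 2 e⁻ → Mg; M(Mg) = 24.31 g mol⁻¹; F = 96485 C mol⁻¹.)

n(Mg) = m/M = 69.5 / 24.31 = 2.859 mol.
Each Mg atom requires 2 electrons, so n(e⁻) = 2 × 2.859 = 5.718 mol.
Q = n(e⁻)·F = 5.718 × 96485 = 551700 C.
t = Q/I = 551700 / 0.6910 A = 798400 s.

7.98 × 10⁵ s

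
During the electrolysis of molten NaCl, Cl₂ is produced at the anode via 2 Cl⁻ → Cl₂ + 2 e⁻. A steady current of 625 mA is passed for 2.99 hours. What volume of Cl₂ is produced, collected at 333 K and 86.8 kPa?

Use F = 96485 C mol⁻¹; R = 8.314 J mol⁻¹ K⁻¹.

1.11 L

Q = I·t = 0.6250 A × 10764 s = 6728 C.
n(e⁻) = Q/F = 6728 / 96485 = 0.06973 mol.
2 electrons are transferred per Cl₂ molecule, so n(Cl₂) = 0.06973 / 2 = 0.03486 mol.
V = nRT/P = (0.03486 × 8.314 × 333) / (86.8 × 10³ Pa) = 0.00111 m³ = 1.11 L.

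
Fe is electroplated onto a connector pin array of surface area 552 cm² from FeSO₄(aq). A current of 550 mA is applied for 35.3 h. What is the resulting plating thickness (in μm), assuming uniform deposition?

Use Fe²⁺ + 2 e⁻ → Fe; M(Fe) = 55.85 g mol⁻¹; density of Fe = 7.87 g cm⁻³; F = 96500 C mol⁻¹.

Q = I·t = 0.5500 × 127080 = 69890 C; n(e⁻) = 0.7243 mol.
n(Fe) = n(e⁻)/2 = 0.3621 mol, so m = 0.3621 × 55.85 = 20.23 g.
Volume = m/ρ = 20.23 / 7.87 = 2.570 cm³.
Thickness = V/A = 2.570 / 552 = 0.00466 cm = 46.6 μm.

46.6 μm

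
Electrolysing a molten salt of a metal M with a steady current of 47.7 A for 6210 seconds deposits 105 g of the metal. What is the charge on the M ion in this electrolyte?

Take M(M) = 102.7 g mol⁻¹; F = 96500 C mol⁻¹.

+3

Q = I·t = 47.70 A × 6210.0 s = 296200 C, so n(e⁻) = 296200/96500 = 3.070 mol.
n(M) deposited = 105 / 102.7 = 1.022 mol.
Electrons per atom = n(e⁻)/n(M) = 3.070 / 1.022 = 3.00 ≈ 3, so the ion is M³⁺.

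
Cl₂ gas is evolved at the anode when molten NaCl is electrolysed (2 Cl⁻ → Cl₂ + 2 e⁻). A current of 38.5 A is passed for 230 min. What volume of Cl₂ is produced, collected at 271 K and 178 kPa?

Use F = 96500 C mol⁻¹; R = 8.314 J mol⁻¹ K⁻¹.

Q = I·t = 38.50 A × 13800 s = 531300 C.
n(e⁻) = Q/F = 531300 / 96500 = 5.506 mol.
2 electrons are transferred per Cl₂ molecule, so n(Cl₂) = 5.506 / 2 = 2.753 mol.
V = nRT/P = (2.753 × 8.314 × 271) / (178 × 10³ Pa) = 0.0348 m³ = 34.8 L.

34.8 L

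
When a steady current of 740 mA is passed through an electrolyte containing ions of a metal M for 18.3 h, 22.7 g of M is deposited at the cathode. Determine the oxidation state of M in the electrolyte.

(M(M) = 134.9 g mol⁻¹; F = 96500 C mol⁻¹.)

Q = I·t = 0.7400 A × 65880 s = 48750 C, so n(e⁻) = 48750/96500 = 0.5052 mol.
n(M) deposited = 22.7 / 134.9 = 0.1683 mol.
Electrons per atom = n(e⁻)/n(M) = 0.5052 / 0.1683 = 3.00 ≈ 3, so the ion is M³⁺.

+3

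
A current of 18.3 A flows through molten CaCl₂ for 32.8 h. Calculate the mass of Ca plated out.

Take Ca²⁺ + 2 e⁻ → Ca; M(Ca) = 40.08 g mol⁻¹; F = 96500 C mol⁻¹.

Q = I·t = 18.30 A × 118080 s = 2161000 C.
n(e⁻) = Q/F = 2161000 / 96500 = 22.39 mol.
Ca²⁺ + 2 e⁻ → Ca, so n(Ca) = n(e⁻)/2 = 11.20 mol.
m = n·M = 11.20 × 40.08 = 449 g.

449 g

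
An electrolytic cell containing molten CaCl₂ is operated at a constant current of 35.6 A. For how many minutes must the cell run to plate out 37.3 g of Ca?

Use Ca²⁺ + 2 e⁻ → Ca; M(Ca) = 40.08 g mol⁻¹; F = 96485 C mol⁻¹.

84.1 min

n(Ca) = m/M = 37.3 / 40.08 = 0.9306 mol.
Each Ca atom requires 2 electrons, so n(e⁻) = 2 × 0.9306 = 1.861 mol.
Q = n(e⁻)·F = 1.861 × 96485 = 179600 C.
t = Q/I = 179600 / 35.60 A = 5045 s = 84.1 min.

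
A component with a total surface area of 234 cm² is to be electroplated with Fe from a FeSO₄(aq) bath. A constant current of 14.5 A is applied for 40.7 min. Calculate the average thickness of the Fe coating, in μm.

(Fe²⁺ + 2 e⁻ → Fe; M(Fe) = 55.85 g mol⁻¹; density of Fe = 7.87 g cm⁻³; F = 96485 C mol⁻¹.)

Q = I·t = 14.50 × 2442.0 = 35410 C; n(e⁻) = 0.3670 mol.
n(Fe) = n(e⁻)/2 = 0.1835 mol, so m = 0.1835 × 55.85 = 10.25 g.
Volume = m/ρ = 10.25 / 7.87 = 1.302 cm³.
Thickness = V/A = 1.302 / 234 = 0.00556 cm = 55.6 μm.

55.6 μm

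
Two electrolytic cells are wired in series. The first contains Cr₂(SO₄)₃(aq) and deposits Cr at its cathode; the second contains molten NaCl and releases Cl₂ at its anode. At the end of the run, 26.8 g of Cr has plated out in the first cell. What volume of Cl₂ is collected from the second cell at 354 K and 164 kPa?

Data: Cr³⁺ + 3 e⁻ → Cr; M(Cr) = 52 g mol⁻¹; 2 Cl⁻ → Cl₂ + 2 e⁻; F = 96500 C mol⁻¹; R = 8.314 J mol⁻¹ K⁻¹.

n(Cr) = 26.8 / 52 = 0.5154 mol, so n(e⁻) = 3 × 0.5154 = 1.546 mol.
The cells are in series, so the same 1.546 mol of electrons passes through the second cell.
2 Cl⁻ → Cl₂ + 2 e⁻ — 2 mol e⁻ per mol Cl₂, so n(Cl₂) = 1.546/2 = 0.7731 mol.
V = nRT/P = (0.7731 × 8.314 × 354) / (164 × 10³) = 0.0139 m³ = 13.9 L.

13.9 L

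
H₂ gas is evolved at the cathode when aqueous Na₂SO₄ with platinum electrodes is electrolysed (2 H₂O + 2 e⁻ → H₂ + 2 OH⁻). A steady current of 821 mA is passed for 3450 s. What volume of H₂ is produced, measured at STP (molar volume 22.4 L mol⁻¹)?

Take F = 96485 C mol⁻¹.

0.329 L

Q = I·t = 0.8210 A × 3450.0 s = 2832 C.
n(e⁻) = Q/F = 2832 / 96485 = 0.02936 mol.
2 electrons are transferred per H₂ molecule, so n(H₂) = 0.02936 / 2 = 0.01468 mol.
V = n × V_m = 0.01468 × 22.4 = 0.329 L.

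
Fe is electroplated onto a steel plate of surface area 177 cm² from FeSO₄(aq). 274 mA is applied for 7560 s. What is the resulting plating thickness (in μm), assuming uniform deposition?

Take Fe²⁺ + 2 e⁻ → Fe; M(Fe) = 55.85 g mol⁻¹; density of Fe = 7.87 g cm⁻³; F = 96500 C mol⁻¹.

4.30 μm

Q = I·t = 0.2740 × 7560.0 = 2071 C; n(e⁻) = 0.02147 mol.
n(Fe) = n(e⁻)/2 = 0.01073 mol, so m = 0.01073 × 55.85 = 0.5994 g.
Volume = m/ρ = 0.5994 / 7.87 = 0.07617 cm³.
Thickness = V/A = 0.07617 / 177 = 4.30 × 10⁻⁴ cm = 4.30 μm.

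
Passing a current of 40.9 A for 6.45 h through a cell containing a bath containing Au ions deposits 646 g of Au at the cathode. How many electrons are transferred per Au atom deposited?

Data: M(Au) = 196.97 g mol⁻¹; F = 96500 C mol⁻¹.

Q = I·t = 40.90 A × 23220 s = 949700 C, so n(e⁻) = 949700/96500 = 9.841 mol.
n(Au) deposited = 646 / 196.97 = 3.280 mol.
Electrons per atom = n(e⁻)/n(Au) = 9.841 / 3.280 = 3.00 ≈ 3, so the ion is Au³⁺.

3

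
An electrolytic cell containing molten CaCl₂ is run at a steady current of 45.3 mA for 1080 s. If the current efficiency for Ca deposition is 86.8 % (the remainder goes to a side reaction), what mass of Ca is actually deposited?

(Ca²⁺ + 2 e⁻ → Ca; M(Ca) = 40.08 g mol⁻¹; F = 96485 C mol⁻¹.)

Q = I·t = 0.04530 × 1080.0 = 48.92 C.
n(e⁻) = 48.92/96485 = 0.0005071 mol; theoretically n(Ca) = 0.0005071/2 = 0.0002535 mol, m_theo = 0.01016 g.
At 86.8 % efficiency, m_actual = 0.868 × 0.01016 = 0.00882 g.

0.00882 g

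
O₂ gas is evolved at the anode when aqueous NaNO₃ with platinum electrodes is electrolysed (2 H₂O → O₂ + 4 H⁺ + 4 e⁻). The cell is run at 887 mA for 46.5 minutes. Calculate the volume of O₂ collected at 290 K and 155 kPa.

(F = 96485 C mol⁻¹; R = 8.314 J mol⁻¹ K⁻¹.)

0.0997 L

Q = I·t = 0.8870 A × 2790.0 s = 2475 C.
n(e⁻) = Q/F = 2475 / 96485 = 0.02565 mol.
4 electrons are transferred per O₂ molecule, so n(O₂) = 0.02565 / 4 = 0.006412 mol.
V = nRT/P = (0.006412 × 8.314 × 290) / (155 × 10³ Pa) = 9.97 × 10⁻⁵ m³ = 0.0997 L.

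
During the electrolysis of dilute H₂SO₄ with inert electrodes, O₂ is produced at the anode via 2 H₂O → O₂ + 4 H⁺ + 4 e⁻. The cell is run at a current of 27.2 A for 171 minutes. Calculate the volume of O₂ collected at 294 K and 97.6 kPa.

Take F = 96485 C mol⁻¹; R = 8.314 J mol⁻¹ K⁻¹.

Q = I·t = 27.20 A × 10260 s = 279100 C.
n(e⁻) = Q/F = 279100 / 96485 = 2.892 mol.
4 electrons are transferred per O₂ molecule, so n(O₂) = 2.892 / 4 = 0.7231 mol.
V = nRT/P = (0.7231 × 8.314 × 294) / (97.6 × 10³ Pa) = 0.0181 m³ = 18.1 L.

18.1 L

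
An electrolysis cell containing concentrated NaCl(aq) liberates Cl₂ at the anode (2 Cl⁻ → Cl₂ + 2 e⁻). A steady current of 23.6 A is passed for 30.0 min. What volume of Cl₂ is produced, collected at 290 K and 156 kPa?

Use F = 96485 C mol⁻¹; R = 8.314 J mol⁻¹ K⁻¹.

3.40 L

Q = I·t = 23.60 A × 1800.0 s = 42480 C.
n(e⁻) = Q/F = 42480 / 96485 = 0.4403 mol.
2 electrons are transferred per Cl₂ molecule, so n(Cl₂) = 0.4403 / 2 = 0.2201 mol.
V = nRT/P = (0.2201 × 8.314 × 290) / (156 × 10³ Pa) = 0.00340 m³ = 3.40 L.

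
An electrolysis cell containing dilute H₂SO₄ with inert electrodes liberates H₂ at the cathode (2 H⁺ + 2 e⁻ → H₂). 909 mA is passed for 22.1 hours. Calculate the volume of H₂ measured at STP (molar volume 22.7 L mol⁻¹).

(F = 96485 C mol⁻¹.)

Q = I·t = 0.9090 A × 79560 s = 72320 C.
n(e⁻) = Q/F = 72320 / 96485 = 0.7495 mol.
2 electrons are transferred per H₂ molecule, so n(H₂) = 0.7495 / 2 = 0.3748 mol.
V = n × V_m = 0.3748 × 22.7 = 8.51 L.

8.51 L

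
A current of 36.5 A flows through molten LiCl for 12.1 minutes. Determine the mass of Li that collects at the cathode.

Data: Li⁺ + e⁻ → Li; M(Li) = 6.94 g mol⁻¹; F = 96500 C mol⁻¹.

1.91 g

Q = I·t = 36.50 A × 726.00 s = 26500 C.
n(e⁻) = Q/F = 26500 / 96500 = 0.2746 mol.
Li⁺ + e⁻ → Li, so n(Li) = n(e⁻)/1 = 0.2746 mol.
m = n·M = 0.2746 × 6.94 = 1.91 g.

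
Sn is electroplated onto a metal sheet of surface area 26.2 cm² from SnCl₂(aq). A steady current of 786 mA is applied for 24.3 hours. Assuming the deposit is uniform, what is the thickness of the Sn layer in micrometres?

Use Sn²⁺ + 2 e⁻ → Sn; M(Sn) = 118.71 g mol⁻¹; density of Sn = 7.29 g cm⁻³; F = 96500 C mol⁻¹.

2210 μm

Q = I·t = 0.7860 × 87480 = 68760 C; n(e⁻) = 0.7125 mol.
n(Sn) = n(e⁻)/2 = 0.3563 mol, so m = 0.3563 × 118.71 = 42.29 g.
Volume = m/ρ = 42.29 / 7.29 = 5.801 cm³.
Thickness = V/A = 5.801 / 26.2 = 0.221 cm = 2210 μm.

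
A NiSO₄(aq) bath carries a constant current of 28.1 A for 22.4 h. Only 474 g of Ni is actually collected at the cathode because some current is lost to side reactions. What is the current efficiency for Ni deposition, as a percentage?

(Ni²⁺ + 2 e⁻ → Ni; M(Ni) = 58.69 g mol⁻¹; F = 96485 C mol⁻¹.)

Q = I·t = 28.10 × 80640 = 2266000 C; n(e⁻) = 2266000/96485 = 23.49 mol.
Theoretical n(Ni) = n(e⁻)/2 = 11.74 mol, i.e. m_theo = 11.74 × 58.69 = 689.2 g.
Efficiency = m_actual / m_theo = 474 / 689.2 = 68.8 %.

68.8 %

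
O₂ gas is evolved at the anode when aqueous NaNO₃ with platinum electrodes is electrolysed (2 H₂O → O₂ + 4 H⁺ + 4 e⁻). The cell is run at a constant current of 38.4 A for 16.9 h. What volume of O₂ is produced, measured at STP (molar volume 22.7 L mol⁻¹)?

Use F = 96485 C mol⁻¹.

137 L

Q = I·t = 38.40 A × 60840 s = 2336000 C.
n(e⁻) = Q/F = 2336000 / 96485 = 24.21 mol.
4 electrons are transferred per O₂ molecule, so n(O₂) = 24.21 / 4 = 6.053 mol.
V = n × V_m = 6.053 × 22.7 = 137 L.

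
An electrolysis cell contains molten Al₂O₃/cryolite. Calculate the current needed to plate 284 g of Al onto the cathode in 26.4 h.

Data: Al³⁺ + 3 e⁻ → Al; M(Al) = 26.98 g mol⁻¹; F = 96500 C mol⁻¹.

n(Al) = 284 / 26.98 = 10.53 mol.
n(e⁻) = 3 × 10.53 = 31.58 mol.
Q = n(e⁻)·F = 31.58 × 96500 = 3047000 C.
I = Q/t = 3047000 / 95040 s = 32.1 A.

32.1 A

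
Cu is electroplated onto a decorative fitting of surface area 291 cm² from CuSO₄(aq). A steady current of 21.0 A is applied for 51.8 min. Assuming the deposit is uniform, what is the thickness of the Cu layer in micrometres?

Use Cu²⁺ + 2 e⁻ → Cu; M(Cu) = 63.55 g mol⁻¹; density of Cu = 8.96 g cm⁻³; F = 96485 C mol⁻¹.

Q = I·t = 21.00 × 3108.0 = 65270 C; n(e⁻) = 0.6765 mol.
n(Cu) = n(e⁻)/2 = 0.3382 mol, so m = 0.3382 × 63.55 = 21.49 g.
Volume = m/ρ = 21.49 / 8.96 = 2.399 cm³.
Thickness = V/A = 2.399 / 291 = 0.00824 cm = 82.4 μm.

82.4 μm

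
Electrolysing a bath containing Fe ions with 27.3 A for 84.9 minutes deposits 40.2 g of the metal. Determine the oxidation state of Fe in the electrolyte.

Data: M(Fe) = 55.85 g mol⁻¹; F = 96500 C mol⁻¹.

Q = I·t = 27.30 A × 5094.0 s = 139100 C, so n(e⁻) = 139100/96500 = 1.441 mol.
n(Fe) deposited = 40.2 / 55.85 = 0.7198 mol.
Electrons per atom = n(e⁻)/n(Fe) = 1.441 / 0.7198 = 2.00 ≈ 2, so the ion is Fe²⁺.

+2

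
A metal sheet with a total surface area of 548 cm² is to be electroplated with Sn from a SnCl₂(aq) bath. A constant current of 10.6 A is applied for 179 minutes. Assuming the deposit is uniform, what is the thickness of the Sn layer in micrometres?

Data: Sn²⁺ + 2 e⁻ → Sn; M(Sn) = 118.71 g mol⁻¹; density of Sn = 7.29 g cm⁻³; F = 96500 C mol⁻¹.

Q = I·t = 10.60 × 10740 = 113800 C; n(e⁻) = 1.180 mol.
n(Sn) = n(e⁻)/2 = 0.5899 mol, so m = 0.5899 × 118.71 = 70.02 g.
Volume = m/ρ = 70.02 / 7.29 = 9.605 cm³.
Thickness = V/A = 9.605 / 548 = 0.0175 cm = 175 μm.

175 μm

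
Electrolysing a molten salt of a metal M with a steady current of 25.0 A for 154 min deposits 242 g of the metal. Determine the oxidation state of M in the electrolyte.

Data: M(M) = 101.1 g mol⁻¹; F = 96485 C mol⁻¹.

+1

Q = I·t = 25.00 A × 9240.0 s = 231000 C, so n(e⁻) = 231000/96485 = 2.394 mol.
n(M) deposited = 242 / 101.1 = 2.394 mol.
Electrons per atom = n(e⁻)/n(M) = 2.394 / 2.394 = 1.00 ≈ 1, so the ion is M⁺.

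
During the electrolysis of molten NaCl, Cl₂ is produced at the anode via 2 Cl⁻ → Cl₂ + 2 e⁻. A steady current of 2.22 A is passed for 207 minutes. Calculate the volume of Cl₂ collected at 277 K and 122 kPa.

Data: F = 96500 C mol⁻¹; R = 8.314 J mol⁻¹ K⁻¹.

2.70 L

Q = I·t = 2.220 A × 12420 s = 27570 C.
n(e⁻) = Q/F = 27570 / 96500 = 0.2857 mol.
2 electrons are transferred per Cl₂ molecule, so n(Cl₂) = 0.2857 / 2 = 0.1429 mol.
V = nRT/P = (0.1429 × 8.314 × 277) / (122 × 10³ Pa) = 0.00270 m³ = 2.70 L.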